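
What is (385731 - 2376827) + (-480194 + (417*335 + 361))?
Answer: -2331234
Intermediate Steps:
(385731 - 2376827) + (-480194 + (417*335 + 361)) = -1991096 + (-480194 + (139695 + 361)) = -1991096 + (-480194 + 140056) = -1991096 - 340138 = -2331234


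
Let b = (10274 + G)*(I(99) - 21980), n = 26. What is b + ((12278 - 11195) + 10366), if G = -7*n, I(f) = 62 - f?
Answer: -222184115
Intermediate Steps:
G = -182 (G = -7*26 = -182)
b = -222195564 (b = (10274 - 182)*((62 - 1*99) - 21980) = 10092*((62 - 99) - 21980) = 10092*(-37 - 21980) = 10092*(-22017) = -222195564)
b + ((12278 - 11195) + 10366) = -222195564 + ((12278 - 11195) + 10366) = -222195564 + (1083 + 10366) = -222195564 + 11449 = -222184115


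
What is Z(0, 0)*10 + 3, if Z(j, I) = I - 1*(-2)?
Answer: 23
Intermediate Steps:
Z(j, I) = 2 + I (Z(j, I) = I + 2 = 2 + I)
Z(0, 0)*10 + 3 = (2 + 0)*10 + 3 = 2*10 + 3 = 20 + 3 = 23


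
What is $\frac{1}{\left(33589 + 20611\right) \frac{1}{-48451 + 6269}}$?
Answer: $- \frac{21091}{27100} \approx -0.77827$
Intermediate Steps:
$\frac{1}{\left(33589 + 20611\right) \frac{1}{-48451 + 6269}} = \frac{1}{54200 \frac{1}{-42182}} = \frac{1}{54200 \left(- \frac{1}{42182}\right)} = \frac{1}{- \frac{27100}{21091}} = - \frac{21091}{27100}$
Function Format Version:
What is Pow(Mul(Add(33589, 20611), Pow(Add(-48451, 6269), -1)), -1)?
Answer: Rational(-21091, 27100) ≈ -0.77827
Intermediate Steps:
Pow(Mul(Add(33589, 20611), Pow(Add(-48451, 6269), -1)), -1) = Pow(Mul(54200, Pow(-42182, -1)), -1) = Pow(Mul(54200, Rational(-1, 42182)), -1) = Pow(Rational(-27100, 21091), -1) = Rational(-21091, 27100)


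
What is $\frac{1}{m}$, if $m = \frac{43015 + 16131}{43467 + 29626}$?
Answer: $\frac{73093}{59146} \approx 1.2358$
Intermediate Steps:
$m = \frac{59146}{73093} \approx 0.80919$
$\frac{1}{m} = \frac{1}{\frac{59146}{73093}} = \frac{73093}{59146}$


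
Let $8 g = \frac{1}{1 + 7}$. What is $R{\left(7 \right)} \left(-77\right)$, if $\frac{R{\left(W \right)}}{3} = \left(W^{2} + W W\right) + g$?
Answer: $- \frac{1449063}{64} \approx -22642.0$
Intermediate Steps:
$g = \frac{1}{64}$ ($g = \frac{1}{8 \left(1 + 7\right)} = \frac{1}{8 \cdot 8} = \frac{1}{8} \cdot \frac{1}{8} = \frac{1}{64} \approx 0.015625$)
$R{\left(W \right)} = \frac{3}{64} + 6 W^{2}$ ($R{\left(W \right)} = 3 \left(\left(W^{2} + W W\right) + \frac{1}{64}\right) = 3 \left(\left(W^{2} + W^{2}\right) + \frac{1}{64}\right) = 3 \left(2 W^{2} + \frac{1}{64}\right) = 3 \left(\frac{1}{64} + 2 W^{2}\right) = \frac{3}{64} + 6 W^{2}$)
$R{\left(7 \right)} \left(-77\right) = \left(\frac{3}{64} + 6 \cdot 7^{2}\right) \left(-77\right) = \left(\frac{3}{64} + 6 \cdot 49\right) \left(-77\right) = \left(\frac{3}{64} + 294\right) \left(-77\right) = \frac{18819}{64} \left(-77\right) = - \frac{1449063}{64}$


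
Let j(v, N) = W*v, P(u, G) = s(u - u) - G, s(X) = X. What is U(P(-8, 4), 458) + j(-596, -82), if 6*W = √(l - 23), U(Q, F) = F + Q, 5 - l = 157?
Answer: 454 - 1490*I*√7/3 ≈ 454.0 - 1314.1*I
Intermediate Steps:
l = -152 (l = 5 - 1*157 = 5 - 157 = -152)
P(u, G) = -G (P(u, G) = (u - u) - G = 0 - G = -G)
W = 5*I*√7/6 (W = √(-152 - 23)/6 = √(-175)/6 = (5*I*√7)/6 = 5*I*√7/6 ≈ 2.2048*I)
j(v, N) = 5*I*v*√7/6 (j(v, N) = (5*I*√7/6)*v = 5*I*v*√7/6)
U(P(-8, 4), 458) + j(-596, -82) = (458 - 1*4) + (⅚)*I*(-596)*√7 = (458 - 4) - 1490*I*√7/3 = 454 - 1490*I*√7/3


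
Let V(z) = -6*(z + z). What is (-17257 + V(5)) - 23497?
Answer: -40814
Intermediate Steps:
V(z) = -12*z
(-17257 + V(5)) - 23497 = (-17257 - 12*5) - 23497 = (-17257 - 60) - 23497 = -17317 - 23497 = -40814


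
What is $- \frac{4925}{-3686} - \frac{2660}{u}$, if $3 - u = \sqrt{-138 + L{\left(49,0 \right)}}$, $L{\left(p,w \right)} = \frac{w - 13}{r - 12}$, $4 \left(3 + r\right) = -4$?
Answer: $\frac{5 \left(- 7831988 i + 985 \sqrt{2195}\right)}{3686 \left(\sqrt{2195} + 12 i\right)} \approx -53.251 - 213.12 i$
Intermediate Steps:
$r = -4$ ($r = -3 + \frac{1}{4} \left(-4\right) = -3 - 1 = -4$)
$L{\left(p,w \right)} = \frac{13}{16} - \frac{w}{16}$ ($L{\left(p,w \right)} = \frac{w - 13}{-4 - 12} = \frac{-13 + w}{-16} = \left(-13 + w\right) \left(- \frac{1}{16}\right) = \frac{13}{16} - \frac{w}{16}$)
$u = 3 - \frac{i \sqrt{2195}}{4}$ ($u = 3 - \sqrt{-138 + \left(\frac{13}{16} - 0\right)} = 3 - \sqrt{-138 + \left(\frac{13}{16} + 0\right)} = 3 - \sqrt{-138 + \frac{13}{16}} = 3 - \sqrt{- \frac{2195}{16}} = 3 - \frac{i \sqrt{2195}}{4} \approx 3.0 - 11.713 i$)
$- \frac{4925}{-3686} - \frac{2660}{u} = - \frac{4925}{-3686} - \frac{2660}{3 - \frac{i \sqrt{2195}}{4}} = \left(-4925\right) \left(- \frac{1}{3686}\right) - \frac{2660}{3 - \frac{i \sqrt{2195}}{4}} = \frac{4925}{3686} - \frac{2660}{3 - \frac{i \sqrt{2195}}{4}}$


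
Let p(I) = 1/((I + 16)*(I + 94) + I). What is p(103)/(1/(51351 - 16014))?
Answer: 35337/23546 ≈ 1.5008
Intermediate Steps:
p(I) = 1/(I + (16 + I)*(94 + I)) (p(I) = 1/((16 + I)*(94 + I) + I) = 1/(I + (16 + I)*(94 + I)))
p(103)/(1/(51351 - 16014)) = 1/((1504 + 103² + 111*103)*(1/(51351 - 16014))) = 1/((1504 + 10609 + 11433)*(1/35337)) = 1/(23546*(1/35337)) = (1/23546)*35337 = 35337/23546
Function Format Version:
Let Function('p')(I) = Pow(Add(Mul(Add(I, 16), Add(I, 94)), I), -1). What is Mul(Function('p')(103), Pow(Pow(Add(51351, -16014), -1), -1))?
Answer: Rational(35337, 23546) ≈ 1.5008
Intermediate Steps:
Function('p')(I) = Pow(Add(I, Mul(Add(16, I), Add(94, I))), -1) (Function('p')(I) = Pow(Add(Mul(Add(16, I), Add(94, I)), I), -1) = Pow(Add(I, Mul(Add(16, I), Add(94, I))), -1))
Mul(Function('p')(103), Pow(Pow(Add(51351, -16014), -1), -1)) = Mul(Pow(Add(1504, Pow(103, 2), Mul(111, 103)), -1), Pow(Pow(Add(51351, -16014), -1), -1)) = Mul(Pow(Add(1504, 10609, 11433), -1), Pow(Pow(35337, -1), -1)) = Mul(Pow(23546, -1), Pow(Rational(1, 35337), -1)) = Mul(Rational(1, 23546), 35337) = Rational(35337, 23546)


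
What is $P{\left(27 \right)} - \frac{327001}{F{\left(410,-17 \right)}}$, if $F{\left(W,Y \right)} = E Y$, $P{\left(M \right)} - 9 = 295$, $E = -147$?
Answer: $\frac{432695}{2499} \approx 173.15$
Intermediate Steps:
$P{\left(M \right)} = 304$ ($P{\left(M \right)} = 9 + 295 = 304$)
$F{\left(W,Y \right)} = - 147 Y$
$P{\left(27 \right)} - \frac{327001}{F{\left(410,-17 \right)}} = 304 - \frac{327001}{\left(-147\right) \left(-17\right)} = 304 - \frac{327001}{2499} = \frac{432695}{2499}$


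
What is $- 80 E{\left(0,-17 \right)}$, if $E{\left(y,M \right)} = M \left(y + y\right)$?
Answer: $0$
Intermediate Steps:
$E{\left(y,M \right)} = 2 M y$ ($E{\left(y,M \right)} = M 2 y = 2 M y$)
$- 80 E{\left(0,-17 \right)} = - 80 \cdot 2 \left(-17\right) 0 = \left(-80\right) 0 = 0$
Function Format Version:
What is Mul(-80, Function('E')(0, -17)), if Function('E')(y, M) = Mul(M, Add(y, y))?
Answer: 0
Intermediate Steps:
Function('E')(y, M) = Mul(2, M, y) (Function('E')(y, M) = Mul(M, Mul(2, y)) = Mul(2, M, y))
Mul(-80, Function('E')(0, -17)) = Mul(-80, Mul(2, -17, 0)) = Mul(-80, 0) = 0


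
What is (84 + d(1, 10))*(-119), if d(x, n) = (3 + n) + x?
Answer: -11662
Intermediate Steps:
d(x, n) = 3 + n + x
(84 + d(1, 10))*(-119) = (84 + (3 + 10 + 1))*(-119) = (84 + 14)*(-119) = 98*(-119) = -11662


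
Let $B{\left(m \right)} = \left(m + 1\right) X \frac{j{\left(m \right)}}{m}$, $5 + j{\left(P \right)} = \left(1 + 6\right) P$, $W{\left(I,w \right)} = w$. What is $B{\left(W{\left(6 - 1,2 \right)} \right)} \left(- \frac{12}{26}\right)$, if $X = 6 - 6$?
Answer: $0$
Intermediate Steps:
$X = 0$ ($X = 6 - 6 = 0$)
$j{\left(P \right)} = -5 + 7 P$ ($j{\left(P \right)} = -5 + \left(1 + 6\right) P = -5 + 7 P$)
$B{\left(m \right)} = 0$ ($B{\left(m \right)} = \left(m + 1\right) 0 \frac{-5 + 7 m}{m} = \left(1 + m\right) 0 \frac{-5 + 7 m}{m} = 0 \frac{-5 + 7 m}{m} = 0$)
$B{\left(W{\left(6 - 1,2 \right)} \right)} \left(- \frac{12}{26}\right) = 0 \left(- \frac{12}{26}\right) = 0 \left(\left(-12\right) \frac{1}{26}\right) = 0 \left(- \frac{6}{13}\right) = 0$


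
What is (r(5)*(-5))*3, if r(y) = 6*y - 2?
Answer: -420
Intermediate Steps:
r(y) = -2 + 6*y
(r(5)*(-5))*3 = ((-2 + 6*5)*(-5))*3 = ((-2 + 30)*(-5))*3 = (28*(-5))*3 = -140*3 = -420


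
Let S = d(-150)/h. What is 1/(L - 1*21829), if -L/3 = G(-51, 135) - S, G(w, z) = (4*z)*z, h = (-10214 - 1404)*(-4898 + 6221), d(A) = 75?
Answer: -1707846/410786490559 ≈ -4.1575e-6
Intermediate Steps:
h = -15370614 (h = -11618*1323 = -15370614)
G(w, z) = 4*z²
S = -25/5123538 (S = 75/(-15370614) = 75*(-1/15370614) = -25/5123538 ≈ -4.8794e-6)
L = -373505920225/1707846 (L = -3*(4*135² - 1*(-25/5123538)) = -3*(4*18225 + 25/5123538) = -3*(72900 + 25/5123538) = -3*373505920225/5123538 = -373505920225/1707846 ≈ -2.1870e+5)
1/(L - 1*21829) = 1/(-373505920225/1707846 - 1*21829) = 1/(-373505920225/1707846 - 21829) = 1/(-410786490559/1707846) = -1707846/410786490559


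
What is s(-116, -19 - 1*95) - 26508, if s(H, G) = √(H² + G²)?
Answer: -26508 + 2*√6613 ≈ -26345.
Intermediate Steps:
s(H, G) = √(G² + H²)
s(-116, -19 - 1*95) - 26508 = √((-19 - 1*95)² + (-116)²) - 26508 = √((-19 - 95)² + 13456) - 26508 = √((-114)² + 13456) - 26508 = √(12996 + 13456) - 26508 = √26452 - 26508 = 2*√6613 - 26508 = -26508 + 2*√6613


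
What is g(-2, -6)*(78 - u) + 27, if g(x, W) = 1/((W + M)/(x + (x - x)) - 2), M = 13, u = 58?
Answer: 257/11 ≈ 23.364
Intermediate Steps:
g(x, W) = 1/(-2 + (13 + W)/x) (g(x, W) = 1/((W + 13)/(x + (x - x)) - 2) = 1/((13 + W)/(x + 0) - 2) = 1/((13 + W)/x - 2) = 1/(-2 + (13 + W)/x))
g(-2, -6)*(78 - u) + 27 = (-2/(13 - 6 - 2*(-2)))*(78 - 1*58) + 27 = (-2/(13 - 6 + 4))*(78 - 58) + 27 = -2/11*20 + 27 = -40/11 + 27 = 257/11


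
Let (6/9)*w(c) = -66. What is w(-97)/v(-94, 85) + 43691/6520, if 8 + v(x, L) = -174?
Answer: 4298621/593320 ≈ 7.2450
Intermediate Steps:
v(x, L) = -182 (v(x, L) = -8 - 174 = -182)
w(c) = -99 (w(c) = (3/2)*(-66) = -99)
w(-97)/v(-94, 85) + 43691/6520 = -99/(-182) + 43691/6520 = -99*(-1/182) + 43691*(1/6520) = 99/182 + 43691/6520 = 4298621/593320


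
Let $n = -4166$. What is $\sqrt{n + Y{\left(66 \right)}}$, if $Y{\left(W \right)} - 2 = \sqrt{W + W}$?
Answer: $\sqrt{-4164 + 2 \sqrt{33}} \approx 64.44 i$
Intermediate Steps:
$Y{\left(W \right)} = 2 + \sqrt{2} \sqrt{W}$ ($Y{\left(W \right)} = 2 + \sqrt{W + W} = 2 + \sqrt{2 W} = 2 + \sqrt{2} \sqrt{W}$)
$\sqrt{n + Y{\left(66 \right)}} = \sqrt{-4166 + \left(2 + \sqrt{2} \sqrt{66}\right)} = \sqrt{-4166 + \left(2 + 2 \sqrt{33}\right)} = \sqrt{-4164 + 2 \sqrt{33}}$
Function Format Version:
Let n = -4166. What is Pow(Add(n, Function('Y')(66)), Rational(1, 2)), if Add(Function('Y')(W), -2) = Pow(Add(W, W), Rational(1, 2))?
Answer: Pow(Add(-4164, Mul(2, Pow(33, Rational(1, 2)))), Rational(1, 2)) ≈ Mul(64.440, I)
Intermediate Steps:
Function('Y')(W) = Add(2, Mul(Pow(2, Rational(1, 2)), Pow(W, Rational(1, 2)))) (Function('Y')(W) = Add(2, Pow(Add(W, W), Rational(1, 2))) = Add(2, Pow(Mul(2, W), Rational(1, 2))) = Add(2, Mul(Pow(2, Rational(1, 2)), Pow(W, Rational(1, 2)))))
Pow(Add(n, Function('Y')(66)), Rational(1, 2)) = Pow(Add(-4166, Add(2, Mul(Pow(2, Rational(1, 2)), Pow(66, Rational(1, 2))))), Rational(1, 2)) = Pow(Add(-4166, Add(2, Mul(2, Pow(33, Rational(1, 2))))), Rational(1, 2)) = Pow(Add(-4164, Mul(2, Pow(33, Rational(1, 2)))), Rational(1, 2))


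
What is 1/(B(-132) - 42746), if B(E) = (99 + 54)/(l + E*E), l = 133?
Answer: -17557/750491369 ≈ -2.3394e-5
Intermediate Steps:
B(E) = 153/(133 + E²) (B(E) = (99 + 54)/(133 + E*E) = 153/(133 + E²))
1/(B(-132) - 42746) = 1/(153/(133 + (-132)²) - 42746) = 1/(153/(133 + 17424) - 42746) = 1/(153/17557 - 42746) = 1/(-750491369/17557) = -17557/750491369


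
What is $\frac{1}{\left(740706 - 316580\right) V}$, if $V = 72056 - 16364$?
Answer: $\frac{1}{23620425192} \approx 4.2336 \cdot 10^{-11}$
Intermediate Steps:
$V = 55692$
$\frac{1}{\left(740706 - 316580\right) V} = \frac{1}{\left(740706 - 316580\right) 55692} = \frac{1}{424126} \cdot \frac{1}{55692} = \frac{1}{23620425192}$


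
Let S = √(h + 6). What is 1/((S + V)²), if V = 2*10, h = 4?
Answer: (20 + √10)⁻² ≈ 0.0018640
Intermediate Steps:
V = 20
S = √10 (S = √(4 + 6) = √10 ≈ 3.1623)
1/((S + V)²) = 1/((√10 + 20)²) = 1/((20 + √10)²) = (20 + √10)⁻²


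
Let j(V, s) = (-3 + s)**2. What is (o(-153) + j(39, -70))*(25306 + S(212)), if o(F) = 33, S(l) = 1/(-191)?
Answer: 25916932090/191 ≈ 1.3569e+8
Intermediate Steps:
S(l) = -1/191
(o(-153) + j(39, -70))*(25306 + S(212)) = (33 + (-3 - 70)**2)*(25306 - 1/191) = (33 + (-73)**2)*(4833445/191) = (33 + 5329)*(4833445/191) = 5362*(4833445/191) = 25916932090/191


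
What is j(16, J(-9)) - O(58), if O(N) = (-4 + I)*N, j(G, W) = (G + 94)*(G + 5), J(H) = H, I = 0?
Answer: 2542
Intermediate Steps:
j(G, W) = (5 + G)*(94 + G) (j(G, W) = (94 + G)*(5 + G) = (5 + G)*(94 + G))
O(N) = -4*N (O(N) = (-4 + 0)*N = -4*N)
j(16, J(-9)) - O(58) = (470 + 16**2 + 99*16) - (-4)*58 = (470 + 256 + 1584) - 1*(-232) = 2310 + 232 = 2542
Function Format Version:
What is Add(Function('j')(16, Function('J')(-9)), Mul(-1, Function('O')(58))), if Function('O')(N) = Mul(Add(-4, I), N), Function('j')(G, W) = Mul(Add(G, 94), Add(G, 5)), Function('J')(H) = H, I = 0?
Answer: 2542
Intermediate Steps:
Function('j')(G, W) = Mul(Add(5, G), Add(94, G)) (Function('j')(G, W) = Mul(Add(94, G), Add(5, G)) = Mul(Add(5, G), Add(94, G)))
Function('O')(N) = Mul(-4, N) (Function('O')(N) = Mul(Add(-4, 0), N) = Mul(-4, N))
Add(Function('j')(16, Function('J')(-9)), Mul(-1, Function('O')(58))) = Add(Add(470, Pow(16, 2), Mul(99, 16)), Mul(-1, Mul(-4, 58))) = Add(Add(470, 256, 1584), Mul(-1, -232)) = Add(2310, 232) = 2542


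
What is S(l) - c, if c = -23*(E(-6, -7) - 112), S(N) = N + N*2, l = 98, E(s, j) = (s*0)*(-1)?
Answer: -2282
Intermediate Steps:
E(s, j) = 0 (E(s, j) = 0*(-1) = 0)
S(N) = 3*N (S(N) = N + 2*N = 3*N)
c = 2576 (c = -23*(0 - 112) = -23*(-112) = 2576)
S(l) - c = 3*98 - 1*2576 = 294 - 2576 = -2282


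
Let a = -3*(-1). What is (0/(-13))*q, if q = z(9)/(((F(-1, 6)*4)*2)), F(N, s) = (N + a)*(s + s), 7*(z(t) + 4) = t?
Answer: 0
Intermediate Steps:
a = 3
z(t) = -4 + t/7
F(N, s) = 2*s*(3 + N) (F(N, s) = (N + 3)*(s + s) = (3 + N)*(2*s) = 2*s*(3 + N))
q = -19/1344 (q = (-4 + (⅐)*9)/((((2*6*(3 - 1))*4)*2)) = (-4 + 9/7)/((((2*6*2)*4)*2)) = -19/(7*((24*4)*2)) = -19/(7*(96*2)) = -19/7/192 = -19/7*1/192 = -19/1344 ≈ -0.014137)
(0/(-13))*q = (0/(-13))*(-19/1344) = -1/13*0*(-19/1344) = 0*(-19/1344) = 0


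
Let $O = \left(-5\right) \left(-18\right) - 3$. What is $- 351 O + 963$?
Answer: $-29574$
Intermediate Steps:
$O = 87$ ($O = 90 - 3 = 87$)
$- 351 O + 963 = \left(-351\right) 87 + 963 = -30537 + 963 = -29574$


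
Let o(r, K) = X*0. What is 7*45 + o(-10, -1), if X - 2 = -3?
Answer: 315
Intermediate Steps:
X = -1 (X = 2 - 3 = -1)
o(r, K) = 0 (o(r, K) = -1*0 = 0)
7*45 + o(-10, -1) = 7*45 + 0 = 315 + 0 = 315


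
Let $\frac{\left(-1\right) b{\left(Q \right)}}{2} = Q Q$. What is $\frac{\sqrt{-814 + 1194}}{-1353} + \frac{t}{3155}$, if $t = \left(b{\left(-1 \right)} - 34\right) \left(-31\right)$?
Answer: $\frac{1116}{3155} - \frac{2 \sqrt{95}}{1353} \approx 0.33932$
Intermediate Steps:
$b{\left(Q \right)} = - 2 Q^{2}$ ($b{\left(Q \right)} = - 2 Q Q = - 2 Q^{2}$)
$t = 1116$ ($t = \left(- 2 \left(-1\right)^{2} - 34\right) \left(-31\right) = \left(\left(-2\right) 1 - 34\right) \left(-31\right) = \left(-2 - 34\right) \left(-31\right) = \left(-36\right) \left(-31\right) = 1116$)
$\frac{\sqrt{-814 + 1194}}{-1353} + \frac{t}{3155} = \frac{\sqrt{-814 + 1194}}{-1353} + \frac{1116}{3155} = \sqrt{380} \left(- \frac{1}{1353}\right) + 1116 \cdot \frac{1}{3155} = 2 \sqrt{95} \left(- \frac{1}{1353}\right) + \frac{1116}{3155} = - \frac{2 \sqrt{95}}{1353} + \frac{1116}{3155} = \frac{1116}{3155} - \frac{2 \sqrt{95}}{1353}$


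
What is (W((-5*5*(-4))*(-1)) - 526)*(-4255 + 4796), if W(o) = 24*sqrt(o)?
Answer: -284566 + 129840*I ≈ -2.8457e+5 + 1.2984e+5*I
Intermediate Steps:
(W((-5*5*(-4))*(-1)) - 526)*(-4255 + 4796) = (24*sqrt((-5*5*(-4))*(-1)) - 526)*(-4255 + 4796) = (24*sqrt(-25*(-4)*(-1)) - 526)*541 = (24*sqrt(100*(-1)) - 526)*541 = (24*sqrt(-100) - 526)*541 = (24*(10*I) - 526)*541 = (240*I - 526)*541 = (-526 + 240*I)*541 = -284566 + 129840*I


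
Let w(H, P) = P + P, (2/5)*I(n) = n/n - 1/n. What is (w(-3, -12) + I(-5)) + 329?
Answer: 308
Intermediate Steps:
I(n) = 5/2 - 5/(2*n) (I(n) = 5*(n/n - 1/n)/2 = 5*(1 - 1/n)/2 = 5/2 - 5/(2*n))
w(H, P) = 2*P
(w(-3, -12) + I(-5)) + 329 = (2*(-12) + (5/2)*(-1 - 5)/(-5)) + 329 = (-24 + (5/2)*(-⅕)*(-6)) + 329 = (-24 + 3) + 329 = -21 + 329 = 308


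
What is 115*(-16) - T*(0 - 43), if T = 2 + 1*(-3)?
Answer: -1883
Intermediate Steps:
T = -1 (T = 2 - 3 = -1)
115*(-16) - T*(0 - 43) = 115*(-16) - (-1)*(0 - 43) = -1840 - (-1)*(-43) = -1840 - 1*43 = -1840 - 43 = -1883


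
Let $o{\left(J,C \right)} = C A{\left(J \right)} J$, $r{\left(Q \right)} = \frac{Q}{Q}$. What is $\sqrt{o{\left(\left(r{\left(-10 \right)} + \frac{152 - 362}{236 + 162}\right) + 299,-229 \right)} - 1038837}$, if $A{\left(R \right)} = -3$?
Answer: $\frac{i \sqrt{32991572802}}{199} \approx 912.74 i$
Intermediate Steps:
$r{\left(Q \right)} = 1$
$o{\left(J,C \right)} = - 3 C J$ ($o{\left(J,C \right)} = C \left(-3\right) J = - 3 C J$)
$\sqrt{o{\left(\left(r{\left(-10 \right)} + \frac{152 - 362}{236 + 162}\right) + 299,-229 \right)} - 1038837} = \sqrt{\left(-3\right) \left(-229\right) \left(\left(1 + \frac{152 - 362}{236 + 162}\right) + 299\right) - 1038837} = \sqrt{\left(-3\right) \left(-229\right) \left(\left(1 - \frac{210}{398}\right) + 299\right) - 1038837} = \sqrt{\left(-3\right) \left(-229\right) \left(\left(1 - \frac{105}{199}\right) + 299\right) - 1038837} = \sqrt{\left(-3\right) \left(-229\right) \left(\frac{94}{199} + 299\right) - 1038837} = \sqrt{\left(-3\right) \left(-229\right) \frac{59595}{199} - 1038837} = \sqrt{\frac{40941765}{199} - 1038837} = \sqrt{- \frac{165786798}{199}} = \frac{i \sqrt{32991572802}}{199}$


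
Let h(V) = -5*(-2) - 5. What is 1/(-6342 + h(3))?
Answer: -1/6337 ≈ -0.00015780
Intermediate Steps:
h(V) = 5 (h(V) = 10 - 5 = 5)
1/(-6342 + h(3)) = 1/(-6342 + 5) = 1/(-6337) = -1/6337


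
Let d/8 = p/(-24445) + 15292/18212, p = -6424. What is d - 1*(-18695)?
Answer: 2081699312731/111298085 ≈ 18704.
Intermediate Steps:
d = 981613656/111298085 (d = 8*(-6424/(-24445) + 15292/18212) = 8*(-6424*(-1/24445) + 15292*(1/18212)) = 8*(6424/24445 + 3823/4553) = 8*(122701707/111298085) = 981613656/111298085 ≈ 8.8197)
d - 1*(-18695) = 981613656/111298085 - 1*(-18695) = 981613656/111298085 + 18695 = 2081699312731/111298085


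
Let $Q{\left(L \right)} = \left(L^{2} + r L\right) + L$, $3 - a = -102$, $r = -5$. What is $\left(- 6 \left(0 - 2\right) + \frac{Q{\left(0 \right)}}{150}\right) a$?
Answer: $1260$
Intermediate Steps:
$a = 105$ ($a = 3 - -102 = 3 + 102 = 105$)
$Q{\left(L \right)} = L^{2} - 4 L$ ($Q{\left(L \right)} = \left(L^{2} - 5 L\right) + L = L^{2} - 4 L$)
$\left(- 6 \left(0 - 2\right) + \frac{Q{\left(0 \right)}}{150}\right) a = \left(- 6 \left(0 - 2\right) + \frac{0 \left(-4 + 0\right)}{150}\right) 105 = \left(\left(-6\right) \left(-2\right) + 0 \left(-4\right) \frac{1}{150}\right) 105 = \left(12 + 0 \cdot \frac{1}{150}\right) 105 = \left(12 + 0\right) 105 = 12 \cdot 105 = 1260$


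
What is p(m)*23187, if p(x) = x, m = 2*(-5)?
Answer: -231870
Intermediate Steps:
m = -10
p(m)*23187 = -10*23187 = -231870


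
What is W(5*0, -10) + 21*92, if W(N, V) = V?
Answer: 1922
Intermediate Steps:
W(5*0, -10) + 21*92 = -10 + 21*92 = -10 + 1932 = 1922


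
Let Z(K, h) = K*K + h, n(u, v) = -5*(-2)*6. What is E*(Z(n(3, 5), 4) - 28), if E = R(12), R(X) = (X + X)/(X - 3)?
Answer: 9536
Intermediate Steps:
n(u, v) = 60 (n(u, v) = 10*6 = 60)
R(X) = 2*X/(-3 + X) (R(X) = (2*X)/(-3 + X) = 2*X/(-3 + X))
E = 8/3 (E = 2*12/(-3 + 12) = 2*12/9 = 2*12*(⅑) = 8/3 ≈ 2.6667)
Z(K, h) = h + K² (Z(K, h) = K² + h = h + K²)
E*(Z(n(3, 5), 4) - 28) = 8*((4 + 60²) - 28)/3 = 8*((4 + 3600) - 28)/3 = 8*(3604 - 28)/3 = (8/3)*3576 = 9536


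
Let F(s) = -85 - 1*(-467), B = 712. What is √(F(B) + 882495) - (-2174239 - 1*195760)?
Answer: 2369999 + √882877 ≈ 2.3709e+6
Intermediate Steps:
F(s) = 382 (F(s) = -85 + 467 = 382)
√(F(B) + 882495) - (-2174239 - 1*195760) = √(382 + 882495) - (-2174239 - 1*195760) = √882877 - (-2174239 - 195760) = √882877 - 1*(-2369999) = √882877 + 2369999 = 2369999 + √882877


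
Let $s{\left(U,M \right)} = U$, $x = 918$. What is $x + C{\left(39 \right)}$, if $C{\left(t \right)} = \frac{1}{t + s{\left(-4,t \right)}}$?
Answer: $\frac{32131}{35} \approx 918.03$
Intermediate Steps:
$C{\left(t \right)} = \frac{1}{-4 + t}$ ($C{\left(t \right)} = \frac{1}{t - 4} = \frac{1}{-4 + t}$)
$x + C{\left(39 \right)} = 918 + \frac{1}{-4 + 39} = 918 + \frac{1}{35} = \frac{32131}{35}$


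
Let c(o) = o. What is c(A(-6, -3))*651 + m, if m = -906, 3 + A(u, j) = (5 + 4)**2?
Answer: 49872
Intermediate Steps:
A(u, j) = 78 (A(u, j) = -3 + (5 + 4)**2 = -3 + 9**2 = -3 + 81 = 78)
c(A(-6, -3))*651 + m = 78*651 - 906 = 50778 - 906 = 49872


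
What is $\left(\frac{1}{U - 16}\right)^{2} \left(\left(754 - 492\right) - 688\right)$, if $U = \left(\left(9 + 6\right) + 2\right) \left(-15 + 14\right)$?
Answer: $- \frac{142}{363} \approx -0.39118$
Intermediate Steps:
$U = -17$ ($U = \left(15 + 2\right) \left(-1\right) = 17 \left(-1\right) = -17$)
$\left(\frac{1}{U - 16}\right)^{2} \left(\left(754 - 492\right) - 688\right) = \left(\frac{1}{-17 - 16}\right)^{2} \left(\left(754 - 492\right) - 688\right) = \left(\frac{1}{-33}\right)^{2} \left(262 - 688\right) = \left(- \frac{1}{33}\right)^{2} \left(-426\right) = \frac{1}{1089} \left(-426\right) = - \frac{142}{363}$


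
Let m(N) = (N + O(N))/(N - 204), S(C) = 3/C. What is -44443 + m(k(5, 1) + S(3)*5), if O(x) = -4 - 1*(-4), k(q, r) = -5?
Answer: -44443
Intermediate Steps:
O(x) = 0 (O(x) = -4 + 4 = 0)
m(N) = N/(-204 + N) (m(N) = (N + 0)/(N - 204) = N/(-204 + N))
-44443 + m(k(5, 1) + S(3)*5) = -44443 + (-5 + (3/3)*5)/(-204 + (-5 + (3/3)*5)) = -44443 + (-5 + (3*(1/3))*5)/(-204 + (-5 + (3*(1/3))*5)) = -44443 + (-5 + 1*5)/(-204 + (-5 + 1*5)) = -44443 + (-5 + 5)/(-204 + (-5 + 5)) = -44443 + 0/(-204 + 0) = -44443 + 0/(-204) = -44443 + 0*(-1/204) = -44443 + 0 = -44443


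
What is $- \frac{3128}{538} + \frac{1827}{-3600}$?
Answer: $- \frac{680207}{107600} \approx -6.3216$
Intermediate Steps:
$- \frac{3128}{538} + \frac{1827}{-3600} = \left(-3128\right) \frac{1}{538} + 1827 \left(- \frac{1}{3600}\right) = - \frac{1564}{269} - \frac{203}{400} = - \frac{680207}{107600}$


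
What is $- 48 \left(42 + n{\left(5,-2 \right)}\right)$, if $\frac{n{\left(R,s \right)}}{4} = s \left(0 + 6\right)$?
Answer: $288$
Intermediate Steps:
$n{\left(R,s \right)} = 24 s$ ($n{\left(R,s \right)} = 4 s \left(0 + 6\right) = 4 s 6 = 4 \cdot 6 s = 24 s$)
$- 48 \left(42 + n{\left(5,-2 \right)}\right) = - 48 \left(42 + 24 \left(-2\right)\right) = - 48 \left(42 - 48\right) = \left(-48\right) \left(-6\right) = 288$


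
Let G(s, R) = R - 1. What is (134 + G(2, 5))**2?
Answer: 19044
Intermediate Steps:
G(s, R) = -1 + R
(134 + G(2, 5))**2 = (134 + (-1 + 5))**2 = (134 + 4)**2 = 138**2 = 19044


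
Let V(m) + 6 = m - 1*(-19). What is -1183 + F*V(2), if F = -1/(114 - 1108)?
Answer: -1175887/994 ≈ -1183.0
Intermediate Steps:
F = 1/994 (F = -1/(-994) = -1*(-1/994) = 1/994 ≈ 0.0010060)
V(m) = 13 + m (V(m) = -6 + (m - 1*(-19)) = -6 + (m + 19) = -6 + (19 + m) = 13 + m)
-1183 + F*V(2) = -1183 + (13 + 2)/994 = -1183 + (1/994)*15 = -1183 + 15/994 = -1175887/994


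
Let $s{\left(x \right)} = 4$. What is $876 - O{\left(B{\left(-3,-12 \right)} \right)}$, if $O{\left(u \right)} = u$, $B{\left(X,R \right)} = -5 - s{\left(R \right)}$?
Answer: $885$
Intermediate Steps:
$B{\left(X,R \right)} = -9$ ($B{\left(X,R \right)} = -5 - 4 = -9$)
$876 - O{\left(B{\left(-3,-12 \right)} \right)} = 876 - -9 = 876 + 9 = 885$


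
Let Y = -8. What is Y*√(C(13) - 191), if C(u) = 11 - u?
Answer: -8*I*√193 ≈ -111.14*I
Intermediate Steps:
Y*√(C(13) - 191) = -8*√((11 - 1*13) - 191) = -8*√((11 - 13) - 191) = -8*√(-2 - 191) = -8*I*√193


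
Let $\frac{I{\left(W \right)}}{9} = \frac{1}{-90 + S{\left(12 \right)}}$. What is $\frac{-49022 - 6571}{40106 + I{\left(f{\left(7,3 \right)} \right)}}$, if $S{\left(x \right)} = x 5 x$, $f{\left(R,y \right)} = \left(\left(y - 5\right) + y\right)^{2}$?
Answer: $- \frac{1297170}{935807} \approx -1.3862$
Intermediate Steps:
$f{\left(R,y \right)} = \left(-5 + 2 y\right)^{2}$ ($f{\left(R,y \right)} = \left(\left(y - 5\right) + y\right)^{2} = \left(\left(-5 + y\right) + y\right)^{2} = \left(-5 + 2 y\right)^{2}$)
$S{\left(x \right)} = 5 x^{2}$ ($S{\left(x \right)} = 5 x x = 5 x^{2}$)
$I{\left(W \right)} = \frac{1}{70}$ ($I{\left(W \right)} = \frac{9}{-90 + 5 \cdot 12^{2}} = \frac{9}{-90 + 5 \cdot 144} = \frac{9}{-90 + 720} = \frac{9}{630} = 9 \cdot \frac{1}{630} = \frac{1}{70}$)
$\frac{-49022 - 6571}{40106 + I{\left(f{\left(7,3 \right)} \right)}} = \frac{-49022 - 6571}{40106 + \frac{1}{70}} = - \frac{55593}{\frac{2807421}{70}} = \left(-55593\right) \frac{70}{2807421} = - \frac{1297170}{935807}$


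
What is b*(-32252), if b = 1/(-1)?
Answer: 32252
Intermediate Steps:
b = -1
b*(-32252) = -1*(-32252) = 32252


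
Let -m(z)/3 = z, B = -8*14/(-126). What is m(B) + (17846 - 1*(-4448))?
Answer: 66874/3 ≈ 22291.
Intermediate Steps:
B = 8/9 (B = -112*(-1/126) = 8/9 ≈ 0.88889)
m(z) = -3*z
m(B) + (17846 - 1*(-4448)) = -3*8/9 + (17846 - 1*(-4448)) = -8/3 + (17846 + 4448) = -8/3 + 22294 = 66874/3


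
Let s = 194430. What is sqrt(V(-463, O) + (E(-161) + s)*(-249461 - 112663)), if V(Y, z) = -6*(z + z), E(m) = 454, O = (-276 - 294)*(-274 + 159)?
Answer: 6*I*sqrt(1960360006) ≈ 2.6566e+5*I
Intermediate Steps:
O = 65550 (O = -570*(-115) = 65550)
V(Y, z) = -12*z
sqrt(V(-463, O) + (E(-161) + s)*(-249461 - 112663)) = sqrt(-12*65550 + (454 + 194430)*(-249461 - 112663)) = sqrt(-786600 + 194884*(-362124)) = sqrt(-786600 - 70572173616) = sqrt(-70572960216) = 6*I*sqrt(1960360006)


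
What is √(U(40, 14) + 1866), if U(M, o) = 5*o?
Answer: 44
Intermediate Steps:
√(U(40, 14) + 1866) = √(5*14 + 1866) = √(70 + 1866) = √1936 = 44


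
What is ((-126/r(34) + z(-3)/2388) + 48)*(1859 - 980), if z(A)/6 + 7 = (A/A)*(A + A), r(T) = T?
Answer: 263236767/6766 ≈ 38906.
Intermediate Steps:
z(A) = -42 + 12*A (z(A) = -42 + 6*((A/A)*(A + A)) = -42 + 6*(1*(2*A)) = -42 + 6*(2*A) = -42 + 12*A)
((-126/r(34) + z(-3)/2388) + 48)*(1859 - 980) = ((-126/34 + (-42 + 12*(-3))/2388) + 48)*(1859 - 980) = ((-126*1/34 + (-42 - 36)*(1/2388)) + 48)*879 = ((-63/17 - 78*1/2388) + 48)*879 = ((-63/17 - 13/398) + 48)*879 = (-25295/6766 + 48)*879 = (299473/6766)*879 = 263236767/6766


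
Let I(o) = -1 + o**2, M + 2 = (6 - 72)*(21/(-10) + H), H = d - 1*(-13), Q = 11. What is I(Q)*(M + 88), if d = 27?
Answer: -289848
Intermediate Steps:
H = 40 (H = 27 - 1*(-13) = 27 + 13 = 40)
M = -12517/5 (M = -2 + (6 - 72)*(21/(-10) + 40) = -2 - 66*(21*(-1/10) + 40) = -2 - 66*(-21/10 + 40) = -2 - 66*379/10 = -2 - 12507/5 = -12517/5 ≈ -2503.4)
I(Q)*(M + 88) = (-1 + 11**2)*(-12517/5 + 88) = (-1 + 121)*(-12077/5) = 120*(-12077/5) = -289848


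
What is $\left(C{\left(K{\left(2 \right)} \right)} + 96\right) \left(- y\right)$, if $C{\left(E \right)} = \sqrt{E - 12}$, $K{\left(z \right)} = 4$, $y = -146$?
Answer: $14016 + 292 i \sqrt{2} \approx 14016.0 + 412.95 i$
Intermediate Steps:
$C{\left(E \right)} = \sqrt{-12 + E}$
$\left(C{\left(K{\left(2 \right)} \right)} + 96\right) \left(- y\right) = \left(\sqrt{-12 + 4} + 96\right) \left(\left(-1\right) \left(-146\right)\right) = \left(\sqrt{-8} + 96\right) 146 = \left(2 i \sqrt{2} + 96\right) 146 = \left(96 + 2 i \sqrt{2}\right) 146 = 14016 + 292 i \sqrt{2}$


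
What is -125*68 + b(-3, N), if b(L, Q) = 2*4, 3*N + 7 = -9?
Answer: -8492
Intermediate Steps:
N = -16/3 (N = -7/3 + (⅓)*(-9) = -7/3 - 3 = -16/3 ≈ -5.3333)
b(L, Q) = 8
-125*68 + b(-3, N) = -125*68 + 8 = -8500 + 8 = -8492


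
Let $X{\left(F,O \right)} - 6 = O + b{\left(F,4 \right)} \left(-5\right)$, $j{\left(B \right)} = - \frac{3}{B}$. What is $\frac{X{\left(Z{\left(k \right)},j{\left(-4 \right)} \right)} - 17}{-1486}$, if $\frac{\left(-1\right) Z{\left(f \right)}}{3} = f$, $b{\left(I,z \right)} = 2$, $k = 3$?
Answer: $\frac{81}{5944} \approx 0.013627$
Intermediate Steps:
$Z{\left(f \right)} = - 3 f$
$X{\left(F,O \right)} = -4 + O$ ($X{\left(F,O \right)} = 6 + \left(O + 2 \left(-5\right)\right) = 6 + \left(O - 10\right) = 6 + \left(-10 + O\right) = -4 + O$)
$\frac{X{\left(Z{\left(k \right)},j{\left(-4 \right)} \right)} - 17}{-1486} = \frac{\left(-4 - \frac{3}{-4}\right) - 17}{-1486} = \left(\left(-4 - - \frac{3}{4}\right) - 17\right) \left(- \frac{1}{1486}\right) = \left(\left(-4 + \frac{3}{4}\right) - 17\right) \left(- \frac{1}{1486}\right) = \left(- \frac{13}{4} - 17\right) \left(- \frac{1}{1486}\right) = \left(- \frac{81}{4}\right) \left(- \frac{1}{1486}\right) = \frac{81}{5944}$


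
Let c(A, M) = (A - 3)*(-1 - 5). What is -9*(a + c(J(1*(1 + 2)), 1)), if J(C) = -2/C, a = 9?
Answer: -279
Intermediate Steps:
c(A, M) = 18 - 6*A (c(A, M) = (-3 + A)*(-6) = 18 - 6*A)
-9*(a + c(J(1*(1 + 2)), 1)) = -9*(9 + (18 - (-12)/(1*(1 + 2)))) = -9*(9 + (18 - (-12)/(1*3))) = -9*(9 + (18 - (-12)/3)) = -9*(9 + (18 - 6*(-2/3))) = -9*(9 + (18 + 4)) = -9*(9 + 22) = -9*31 = -279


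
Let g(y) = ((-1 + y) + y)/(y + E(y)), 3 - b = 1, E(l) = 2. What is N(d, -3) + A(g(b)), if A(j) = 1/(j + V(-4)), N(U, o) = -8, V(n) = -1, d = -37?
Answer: -12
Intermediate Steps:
b = 2 (b = 3 - 1*1 = 3 - 1 = 2)
g(y) = (-1 + 2*y)/(2 + y) (g(y) = ((-1 + y) + y)/(y + 2) = (-1 + 2*y)/(2 + y))
A(j) = 1/(-1 + j) (A(j) = 1/(j - 1) = 1/(-1 + j))
N(d, -3) + A(g(b)) = -8 + 1/(-1 + (-1 + 2*2)/(2 + 2)) = -8 + 1/(-1 + (-1 + 4)/4) = -8 + 1/(-1 + (1/4)*3) = -8 + 1/(-1 + 3/4) = -8 + 1/(-1/4) = -8 - 4 = -12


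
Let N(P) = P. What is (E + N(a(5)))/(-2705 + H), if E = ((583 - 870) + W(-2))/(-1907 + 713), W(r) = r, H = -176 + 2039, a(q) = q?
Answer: -6259/1005348 ≈ -0.0062257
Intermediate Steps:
H = 1863
E = 289/1194 (E = ((583 - 870) - 2)/(-1907 + 713) = (-287 - 2)/(-1194) = -289*(-1/1194) = 289/1194 ≈ 0.24204)
(E + N(a(5)))/(-2705 + H) = (289/1194 + 5)/(-2705 + 1863) = (6259/1194)/(-842) = (6259/1194)*(-1/842) = -6259/1005348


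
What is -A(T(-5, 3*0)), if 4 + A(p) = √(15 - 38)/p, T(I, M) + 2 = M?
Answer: 4 + I*√23/2 ≈ 4.0 + 2.3979*I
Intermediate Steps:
T(I, M) = -2 + M
A(p) = -4 + I*√23/p (A(p) = -4 + √(15 - 38)/p = -4 + √(-23)/p = -4 + (I*√23)/p = -4 + I*√23/p)
-A(T(-5, 3*0)) = -(-4 + I*√23/(-2 + 3*0)) = -(-4 + I*√23/(-2 + 0)) = -(-4 + I*√23/(-2)) = -(-4 + I*√23*(-½)) = -(-4 - I*√23/2) = 4 + I*√23/2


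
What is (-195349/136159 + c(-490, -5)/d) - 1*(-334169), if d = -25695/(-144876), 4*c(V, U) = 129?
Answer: 129972961392411/388733945 ≈ 3.3435e+5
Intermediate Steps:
c(V, U) = 129/4 (c(V, U) = (¼)*129 = 129/4)
d = 8565/48292 (d = -25695*(-1/144876) = 8565/48292 ≈ 0.17736)
(-195349/136159 + c(-490, -5)/d) - 1*(-334169) = (-195349/136159 + 129/(4*(8565/48292))) - 1*(-334169) = (-195349*1/136159 + (129/4)*(48292/8565)) + 334169 = (-195349/136159 + 519139/2855) + 334169 = 70127725706/388733945 + 334169 = 129972961392411/388733945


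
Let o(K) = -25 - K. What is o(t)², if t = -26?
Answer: 1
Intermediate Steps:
o(t)² = (-25 - 1*(-26))² = (-25 + 26)² = 1² = 1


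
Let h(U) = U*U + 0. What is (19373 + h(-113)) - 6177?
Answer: 25965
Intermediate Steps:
h(U) = U² (h(U) = U² + 0 = U²)
(19373 + h(-113)) - 6177 = (19373 + (-113)²) - 6177 = (19373 + 12769) - 6177 = 32142 - 6177 = 25965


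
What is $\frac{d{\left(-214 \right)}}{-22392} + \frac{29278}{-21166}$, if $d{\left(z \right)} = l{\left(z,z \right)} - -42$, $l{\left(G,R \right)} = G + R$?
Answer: $- \frac{161855725}{118487268} \approx -1.366$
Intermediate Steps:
$d{\left(z \right)} = 42 + 2 z$ ($d{\left(z \right)} = \left(z + z\right) - -42 = 2 z + 42 = 42 + 2 z$)
$\frac{d{\left(-214 \right)}}{-22392} + \frac{29278}{-21166} = \frac{42 + 2 \left(-214\right)}{-22392} + \frac{29278}{-21166} = \left(42 - 428\right) \left(- \frac{1}{22392}\right) + 29278 \left(- \frac{1}{21166}\right) = \left(-386\right) \left(- \frac{1}{22392}\right) - \frac{14639}{10583} = \frac{193}{11196} - \frac{14639}{10583} = - \frac{161855725}{118487268}$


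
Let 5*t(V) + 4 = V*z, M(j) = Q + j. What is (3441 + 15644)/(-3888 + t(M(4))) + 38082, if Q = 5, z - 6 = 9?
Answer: 735229913/19309 ≈ 38077.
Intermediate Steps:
z = 15 (z = 6 + 9 = 15)
M(j) = 5 + j
t(V) = -4/5 + 3*V (t(V) = -4/5 + (V*15)/5 = -4/5 + (15*V)/5 = -4/5 + 3*V)
(3441 + 15644)/(-3888 + t(M(4))) + 38082 = (3441 + 15644)/(-3888 + (-4/5 + 3*(5 + 4))) + 38082 = 19085/(-3888 + (-4/5 + 3*9)) + 38082 = 19085/(-3888 + (-4/5 + 27)) + 38082 = 19085/(-3888 + 131/5) + 38082 = 19085/(-19309/5) + 38082 = 19085*(-5/19309) + 38082 = -95425/19309 + 38082 = 735229913/19309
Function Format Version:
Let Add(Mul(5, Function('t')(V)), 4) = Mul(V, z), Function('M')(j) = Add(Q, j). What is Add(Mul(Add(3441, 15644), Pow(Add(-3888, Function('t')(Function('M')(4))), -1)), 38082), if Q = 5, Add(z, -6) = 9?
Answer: Rational(735229913, 19309) ≈ 38077.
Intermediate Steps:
z = 15 (z = Add(6, 9) = 15)
Function('M')(j) = Add(5, j)
Function('t')(V) = Add(Rational(-4, 5), Mul(3, V)) (Function('t')(V) = Add(Rational(-4, 5), Mul(Rational(1, 5), Mul(V, 15))) = Add(Rational(-4, 5), Mul(Rational(1, 5), Mul(15, V))) = Add(Rational(-4, 5), Mul(3, V)))
Add(Mul(Add(3441, 15644), Pow(Add(-3888, Function('t')(Function('M')(4))), -1)), 38082) = Add(Mul(Add(3441, 15644), Pow(Add(-3888, Add(Rational(-4, 5), Mul(3, Add(5, 4)))), -1)), 38082) = Add(Mul(19085, Pow(Add(-3888, Add(Rational(-4, 5), Mul(3, 9))), -1)), 38082) = Add(Mul(19085, Pow(Add(-3888, Add(Rational(-4, 5), 27)), -1)), 38082) = Add(Mul(19085, Pow(Add(-3888, Rational(131, 5)), -1)), 38082) = Add(Mul(19085, Pow(Rational(-19309, 5), -1)), 38082) = Add(Mul(19085, Rational(-5, 19309)), 38082) = Add(Rational(-95425, 19309), 38082) = Rational(735229913, 19309)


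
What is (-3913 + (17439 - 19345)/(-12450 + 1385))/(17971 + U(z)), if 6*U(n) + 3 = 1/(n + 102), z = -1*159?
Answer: -7403520069/34002247075 ≈ -0.21774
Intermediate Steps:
z = -159
U(n) = -½ + 1/(6*(102 + n)) (U(n) = -½ + 1/(6*(n + 102)) = -½ + 1/(6*(102 + n)))
(-3913 + (17439 - 19345)/(-12450 + 1385))/(17971 + U(z)) = (-3913 + (17439 - 19345)/(-12450 + 1385))/(17971 + (-305 - 3*(-159))/(6*(102 - 159))) = (-3913 - 1906/(-11065))/(17971 + (⅙)*(-305 + 477)/(-57)) = (-3913 - 1906*(-1/11065))/(17971 + (⅙)*(-1/57)*172) = (-3913 + 1906/11065)/(17971 - 86/171) = -43295439/(11065*3072955/171) = -43295439/11065*171/3072955 = -7403520069/34002247075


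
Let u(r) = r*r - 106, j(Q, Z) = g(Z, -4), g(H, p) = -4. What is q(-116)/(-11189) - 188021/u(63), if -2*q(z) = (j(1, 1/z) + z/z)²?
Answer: -4207499171/86446214 ≈ -48.672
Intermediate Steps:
j(Q, Z) = -4
u(r) = -106 + r² (u(r) = r² - 106 = -106 + r²)
q(z) = -9/2 (q(z) = -(-4 + z/z)²/2 = -(-4 + 1)²/2 = -½*(-3)² = -½*9 = -9/2)
q(-116)/(-11189) - 188021/u(63) = -9/2/(-11189) - 188021/(-106 + 63²) = -9/2*(-1/11189) - 188021/(-106 + 3969) = 9/22378 - 188021/3863 = -4207499171/86446214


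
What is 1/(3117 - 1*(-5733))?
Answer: 1/8850 ≈ 0.00011299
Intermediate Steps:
1/(3117 - 1*(-5733)) = 1/(3117 + 5733) = 1/8850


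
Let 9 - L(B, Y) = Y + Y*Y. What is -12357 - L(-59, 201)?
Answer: 28236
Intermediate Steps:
L(B, Y) = 9 - Y - Y**2 (L(B, Y) = 9 - (Y + Y*Y) = 9 - (Y + Y**2) = 9 + (-Y - Y**2) = 9 - Y - Y**2)
-12357 - L(-59, 201) = -12357 - (9 - 1*201 - 1*201**2) = -12357 - (9 - 201 - 1*40401) = -12357 - (9 - 201 - 40401) = -12357 - 1*(-40593) = -12357 + 40593 = 28236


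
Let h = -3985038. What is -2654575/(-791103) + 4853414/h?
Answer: 1123171978868/525429252819 ≈ 2.1376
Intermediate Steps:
-2654575/(-791103) + 4853414/h = -2654575/(-791103) + 4853414/(-3985038) = -2654575*(-1/791103) + 4853414*(-1/3985038) = 2654575/791103 - 2426707/1992519 = 1123171978868/525429252819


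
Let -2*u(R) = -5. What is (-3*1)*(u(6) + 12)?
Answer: -87/2 ≈ -43.500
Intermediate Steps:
u(R) = 5/2 (u(R) = -1/2*(-5) = 5/2)
(-3*1)*(u(6) + 12) = (-3*1)*(5/2 + 12) = -3*29/2 = -87/2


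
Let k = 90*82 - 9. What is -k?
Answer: -7371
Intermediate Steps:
k = 7371 (k = 7380 - 9 = 7371)
-k = -1*7371 = -7371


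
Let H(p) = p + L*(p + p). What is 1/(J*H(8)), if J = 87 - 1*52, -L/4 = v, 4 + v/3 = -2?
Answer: 1/40600 ≈ 2.4631e-5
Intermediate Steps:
v = -18 (v = -12 + 3*(-2) = -12 - 6 = -18)
L = 72 (L = -4*(-18) = 72)
H(p) = 145*p (H(p) = p + 72*(p + p) = p + 72*(2*p) = p + 144*p = 145*p)
J = 35 (J = 87 - 52 = 35)
1/(J*H(8)) = 1/(35*(145*8)) = 1/(35*1160) = 1/40600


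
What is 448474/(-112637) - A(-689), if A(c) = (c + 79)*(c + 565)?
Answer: -8520311154/112637 ≈ -75644.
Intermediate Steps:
A(c) = (79 + c)*(565 + c)
448474/(-112637) - A(-689) = 448474/(-112637) - (44635 + (-689)² + 644*(-689)) = 448474*(-1/112637) - (44635 + 474721 - 443716) = -448474/112637 - 1*75640 = -448474/112637 - 75640 = -8520311154/112637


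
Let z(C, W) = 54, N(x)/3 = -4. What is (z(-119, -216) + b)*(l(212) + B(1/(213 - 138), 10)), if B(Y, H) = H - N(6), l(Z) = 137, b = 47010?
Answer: 7483176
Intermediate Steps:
N(x) = -12 (N(x) = 3*(-4) = -12)
B(Y, H) = 12 + H (B(Y, H) = H - 1*(-12) = H + 12 = 12 + H)
(z(-119, -216) + b)*(l(212) + B(1/(213 - 138), 10)) = (54 + 47010)*(137 + (12 + 10)) = 47064*(137 + 22) = 47064*159 = 7483176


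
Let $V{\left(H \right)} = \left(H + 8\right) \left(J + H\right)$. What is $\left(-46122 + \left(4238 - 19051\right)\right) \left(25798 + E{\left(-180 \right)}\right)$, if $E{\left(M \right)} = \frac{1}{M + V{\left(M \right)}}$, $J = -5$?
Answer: $- \frac{1421089023261}{904} \approx -1.572 \cdot 10^{9}$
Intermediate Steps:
$V{\left(H \right)} = \left(-5 + H\right) \left(8 + H\right)$ ($V{\left(H \right)} = \left(H + 8\right) \left(-5 + H\right) = \left(8 + H\right) \left(-5 + H\right) = \left(-5 + H\right) \left(8 + H\right)$)
$E{\left(M \right)} = \frac{1}{-40 + M^{2} + 4 M}$ ($E{\left(M \right)} = \frac{1}{M + \left(-40 + M^{2} + 3 M\right)} = \frac{1}{-40 + M^{2} + 4 M}$)
$\left(-46122 + \left(4238 - 19051\right)\right) \left(25798 + E{\left(-180 \right)}\right) = \left(-46122 + \left(4238 - 19051\right)\right) \left(25798 + \frac{1}{-40 + \left(-180\right)^{2} + 4 \left(-180\right)}\right) = \left(-46122 - 14813\right) \left(25798 + \frac{1}{-40 + 32400 - 720}\right) = - 60935 \left(25798 + \frac{1}{31640}\right) = \left(-60935\right) \frac{816248721}{31640} = - \frac{1421089023261}{904}$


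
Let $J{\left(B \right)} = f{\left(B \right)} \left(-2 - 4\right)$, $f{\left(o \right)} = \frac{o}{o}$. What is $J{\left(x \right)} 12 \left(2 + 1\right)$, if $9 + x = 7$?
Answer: $-216$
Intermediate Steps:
$x = -2$ ($x = -9 + 7 = -2$)
$f{\left(o \right)} = 1$
$J{\left(B \right)} = -6$ ($J{\left(B \right)} = 1 \left(-2 - 4\right) = 1 \left(-6\right) = -6$)
$J{\left(x \right)} 12 \left(2 + 1\right) = - 6 \cdot 12 \left(2 + 1\right) = - 6 \cdot 12 \cdot 3 = \left(-6\right) 36 = -216$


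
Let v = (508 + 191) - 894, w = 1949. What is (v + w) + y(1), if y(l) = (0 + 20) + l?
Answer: 1775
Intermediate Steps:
y(l) = 20 + l
v = -195 (v = 699 - 894 = -195)
(v + w) + y(1) = (-195 + 1949) + (20 + 1) = 1754 + 21 = 1775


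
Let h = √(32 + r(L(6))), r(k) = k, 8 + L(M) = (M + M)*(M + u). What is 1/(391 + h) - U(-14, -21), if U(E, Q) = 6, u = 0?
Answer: -916319/152785 - 4*√6/152785 ≈ -5.9975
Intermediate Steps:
L(M) = -8 + 2*M² (L(M) = -8 + (M + M)*(M + 0) = -8 + (2*M)*M = -8 + 2*M²)
h = 4*√6 (h = √(32 + (-8 + 2*6²)) = √(32 + (-8 + 2*36)) = √(32 + (-8 + 72)) = √(32 + 64) = √96 = 4*√6 ≈ 9.7980)
1/(391 + h) - U(-14, -21) = 1/(391 + 4*√6) - 1*6 = 1/(391 + 4*√6) - 6 = -6 + 1/(391 + 4*√6)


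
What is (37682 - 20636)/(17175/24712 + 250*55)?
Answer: 421240752/339807175 ≈ 1.2396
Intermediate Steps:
(37682 - 20636)/(17175/24712 + 250*55) = 17046/(17175*(1/24712) + 13750) = 17046/(17175/24712 + 13750) = 17046/(339807175/24712) = 17046*(24712/339807175) = 421240752/339807175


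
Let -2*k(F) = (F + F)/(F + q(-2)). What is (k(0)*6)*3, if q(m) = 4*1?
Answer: 0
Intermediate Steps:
q(m) = 4
k(F) = -F/(4 + F) (k(F) = -(F + F)/(2*(F + 4)) = -2*F/(2*(4 + F)) = -F/(4 + F))
(k(0)*6)*3 = (-1*0/(4 + 0)*6)*3 = (-1*0/4*6)*3 = (-1*0*¼*6)*3 = (0*6)*3 = 0*3 = 0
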